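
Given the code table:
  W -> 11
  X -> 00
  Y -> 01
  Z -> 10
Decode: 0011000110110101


Decoding:
00 -> X
11 -> W
00 -> X
01 -> Y
10 -> Z
11 -> W
01 -> Y
01 -> Y


Result: XWXYZWYY


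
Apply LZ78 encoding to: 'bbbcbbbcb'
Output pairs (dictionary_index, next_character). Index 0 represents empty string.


LZ78 encoding steps:
Dictionary: {0: ''}
Step 1: w='' (idx 0), next='b' -> output (0, 'b'), add 'b' as idx 1
Step 2: w='b' (idx 1), next='b' -> output (1, 'b'), add 'bb' as idx 2
Step 3: w='' (idx 0), next='c' -> output (0, 'c'), add 'c' as idx 3
Step 4: w='bb' (idx 2), next='b' -> output (2, 'b'), add 'bbb' as idx 4
Step 5: w='c' (idx 3), next='b' -> output (3, 'b'), add 'cb' as idx 5


Encoded: [(0, 'b'), (1, 'b'), (0, 'c'), (2, 'b'), (3, 'b')]


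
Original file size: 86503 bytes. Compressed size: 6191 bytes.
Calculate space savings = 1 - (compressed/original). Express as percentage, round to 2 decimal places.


ratio = compressed/original = 6191/86503 = 0.07157
savings = 1 - ratio = 1 - 0.07157 = 0.92843
as a percentage: 0.92843 * 100 = 92.84%

Space savings = 1 - 6191/86503 = 92.84%


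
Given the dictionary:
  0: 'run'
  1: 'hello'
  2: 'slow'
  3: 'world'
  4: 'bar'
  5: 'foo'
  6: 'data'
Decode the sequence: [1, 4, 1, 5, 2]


Look up each index in the dictionary:
  1 -> 'hello'
  4 -> 'bar'
  1 -> 'hello'
  5 -> 'foo'
  2 -> 'slow'

Decoded: "hello bar hello foo slow"


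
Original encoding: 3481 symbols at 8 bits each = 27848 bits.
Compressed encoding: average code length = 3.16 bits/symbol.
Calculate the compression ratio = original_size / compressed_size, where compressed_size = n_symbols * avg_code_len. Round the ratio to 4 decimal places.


original_size = n_symbols * orig_bits = 3481 * 8 = 27848 bits
compressed_size = n_symbols * avg_code_len = 3481 * 3.16 = 10999.96 bits
ratio = original_size / compressed_size = 27848 / 10999.96 = 2.5316

Compression ratio = 2.5316


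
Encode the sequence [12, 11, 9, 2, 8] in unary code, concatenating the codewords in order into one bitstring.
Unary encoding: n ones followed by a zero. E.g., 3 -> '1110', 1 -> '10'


Encode each number as n ones followed by a terminating 0:
  12 -> 1111111111110 (13 bits)
  11 -> 111111111110 (12 bits)
  9 -> 1111111110 (10 bits)
  2 -> 110 (3 bits)
  8 -> 111111110 (9 bits)
Total length = 13 + 12 + 10 + 3 + 9 = 47 bits.

Unary([12, 11, 9, 2, 8]) = 11111111111101111111111101111111110110111111110 (47 bits)


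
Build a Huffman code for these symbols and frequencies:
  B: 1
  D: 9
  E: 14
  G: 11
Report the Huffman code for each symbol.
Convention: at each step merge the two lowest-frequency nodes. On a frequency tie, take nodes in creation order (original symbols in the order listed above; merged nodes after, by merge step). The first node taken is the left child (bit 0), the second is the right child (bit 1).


Huffman tree construction:
Step 1: Merge B(1) + D(9) = 10
Step 2: Merge (B+D)(10) + G(11) = 21
Step 3: Merge E(14) + ((B+D)+G)(21) = 35
Read each symbol's code off the tree from the root (left child = 0, right child = 1).

Codes:
  B: 100 (length 3)
  D: 101 (length 3)
  E: 0 (length 1)
  G: 11 (length 2)
Average code length: 66/35 = 1.8857 bits/symbol


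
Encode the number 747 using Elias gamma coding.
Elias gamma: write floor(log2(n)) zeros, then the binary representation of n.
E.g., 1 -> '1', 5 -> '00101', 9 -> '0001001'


num_bits = floor(log2(747)) + 1 = 10
leading_zeros = num_bits - 1 = 9
binary(747) = 1011101011

Elias gamma(747) = '000000000' + '1011101011' = 0000000001011101011 (19 bits)


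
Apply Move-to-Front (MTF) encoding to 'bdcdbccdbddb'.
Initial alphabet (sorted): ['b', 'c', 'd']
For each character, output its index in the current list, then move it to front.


MTF encoding:
'b': index 0 in ['b', 'c', 'd'] -> ['b', 'c', 'd']
'd': index 2 in ['b', 'c', 'd'] -> ['d', 'b', 'c']
'c': index 2 in ['d', 'b', 'c'] -> ['c', 'd', 'b']
'd': index 1 in ['c', 'd', 'b'] -> ['d', 'c', 'b']
'b': index 2 in ['d', 'c', 'b'] -> ['b', 'd', 'c']
'c': index 2 in ['b', 'd', 'c'] -> ['c', 'b', 'd']
'c': index 0 in ['c', 'b', 'd'] -> ['c', 'b', 'd']
'd': index 2 in ['c', 'b', 'd'] -> ['d', 'c', 'b']
'b': index 2 in ['d', 'c', 'b'] -> ['b', 'd', 'c']
'd': index 1 in ['b', 'd', 'c'] -> ['d', 'b', 'c']
'd': index 0 in ['d', 'b', 'c'] -> ['d', 'b', 'c']
'b': index 1 in ['d', 'b', 'c'] -> ['b', 'd', 'c']


Output: [0, 2, 2, 1, 2, 2, 0, 2, 2, 1, 0, 1]


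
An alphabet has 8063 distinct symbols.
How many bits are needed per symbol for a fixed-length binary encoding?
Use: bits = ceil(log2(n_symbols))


log2(8063) = 12.9771
Bracket: 2^12 = 4096 < 8063 <= 2^13 = 8192
So ceil(log2(8063)) = 13

bits = ceil(log2(8063)) = ceil(12.9771) = 13 bits


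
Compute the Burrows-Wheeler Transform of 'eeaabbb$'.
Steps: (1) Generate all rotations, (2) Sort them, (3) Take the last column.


Rotations (sorted):
  0: $eeaabbb -> last char: b
  1: aabbb$ee -> last char: e
  2: abbb$eea -> last char: a
  3: b$eeaabb -> last char: b
  4: bb$eeaab -> last char: b
  5: bbb$eeaa -> last char: a
  6: eaabbb$e -> last char: e
  7: eeaabbb$ -> last char: $


BWT = beabbae$


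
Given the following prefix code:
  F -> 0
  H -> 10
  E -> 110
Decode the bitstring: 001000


Decoding step by step:
Bits 0 -> F
Bits 0 -> F
Bits 10 -> H
Bits 0 -> F
Bits 0 -> F


Decoded message: FFHFF


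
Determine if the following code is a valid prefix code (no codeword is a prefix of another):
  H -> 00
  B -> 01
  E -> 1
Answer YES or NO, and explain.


Checking each pair (does one codeword prefix another?):
  H='00' vs B='01': no prefix
  H='00' vs E='1': no prefix
  B='01' vs H='00': no prefix
  B='01' vs E='1': no prefix
  E='1' vs H='00': no prefix
  E='1' vs B='01': no prefix
No violation found over all pairs.

YES -- this is a valid prefix code. No codeword is a prefix of any other codeword.


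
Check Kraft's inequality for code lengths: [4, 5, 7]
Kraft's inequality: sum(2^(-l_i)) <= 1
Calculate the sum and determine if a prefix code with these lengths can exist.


Sum = 2^(-4) + 2^(-5) + 2^(-7)
    = 0.0625 + 0.03125 + 0.0078125
    = 13/128 = 0.1015625
Since 0.1015625 <= 1, Kraft's inequality IS satisfied.
A prefix code with these lengths CAN exist.

Kraft sum = 0.1015625. Satisfied.


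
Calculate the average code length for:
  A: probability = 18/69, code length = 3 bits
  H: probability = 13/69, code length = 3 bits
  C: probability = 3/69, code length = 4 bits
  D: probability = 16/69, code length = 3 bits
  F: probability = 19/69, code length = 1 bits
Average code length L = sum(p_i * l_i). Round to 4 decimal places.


Weighted contributions p_i * l_i:
  A: (18/69) * 3 = 54/69
  H: (13/69) * 3 = 39/69
  C: (3/69) * 4 = 12/69
  D: (16/69) * 3 = 48/69
  F: (19/69) * 1 = 19/69
Sum = (54 + 39 + 12 + 48 + 19)/69 = 172/69

L = 172/69 = 2.4928 bits/symbol


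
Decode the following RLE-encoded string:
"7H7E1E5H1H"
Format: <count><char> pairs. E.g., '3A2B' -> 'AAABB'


Expanding each <count><char> pair:
  7H -> 'HHHHHHH'
  7E -> 'EEEEEEE'
  1E -> 'E'
  5H -> 'HHHHH'
  1H -> 'H'

Decoded = HHHHHHHEEEEEEEEHHHHHH


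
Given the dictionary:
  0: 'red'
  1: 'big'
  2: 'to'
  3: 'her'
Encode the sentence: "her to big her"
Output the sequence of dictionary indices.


Look up each word in the dictionary:
  'her' -> 3
  'to' -> 2
  'big' -> 1
  'her' -> 3

Encoded: [3, 2, 1, 3]


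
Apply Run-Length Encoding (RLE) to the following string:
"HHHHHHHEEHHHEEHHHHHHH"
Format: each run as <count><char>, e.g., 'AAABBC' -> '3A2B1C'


Scanning runs left to right:
  i=0: run of 'H' x 7 -> '7H'
  i=7: run of 'E' x 2 -> '2E'
  i=9: run of 'H' x 3 -> '3H'
  i=12: run of 'E' x 2 -> '2E'
  i=14: run of 'H' x 7 -> '7H'

RLE = 7H2E3H2E7H


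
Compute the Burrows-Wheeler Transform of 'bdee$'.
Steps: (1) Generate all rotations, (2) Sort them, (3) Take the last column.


Rotations (sorted):
  0: $bdee -> last char: e
  1: bdee$ -> last char: $
  2: dee$b -> last char: b
  3: e$bde -> last char: e
  4: ee$bd -> last char: d


BWT = e$bed


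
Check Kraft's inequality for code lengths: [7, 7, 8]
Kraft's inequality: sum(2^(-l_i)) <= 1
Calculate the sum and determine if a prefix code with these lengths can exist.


Sum = 2^(-7) + 2^(-7) + 2^(-8)
    = 0.0078125 + 0.0078125 + 0.00390625
    = 5/256 = 0.01953125
Since 0.01953125 <= 1, Kraft's inequality IS satisfied.
A prefix code with these lengths CAN exist.

Kraft sum = 0.01953125. Satisfied.


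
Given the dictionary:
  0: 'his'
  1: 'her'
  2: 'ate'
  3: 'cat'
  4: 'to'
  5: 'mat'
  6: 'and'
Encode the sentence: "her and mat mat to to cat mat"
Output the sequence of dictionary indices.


Look up each word in the dictionary:
  'her' -> 1
  'and' -> 6
  'mat' -> 5
  'mat' -> 5
  'to' -> 4
  'to' -> 4
  'cat' -> 3
  'mat' -> 5

Encoded: [1, 6, 5, 5, 4, 4, 3, 5]


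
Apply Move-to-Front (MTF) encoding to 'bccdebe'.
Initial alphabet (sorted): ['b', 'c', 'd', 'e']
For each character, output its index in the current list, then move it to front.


MTF encoding:
'b': index 0 in ['b', 'c', 'd', 'e'] -> ['b', 'c', 'd', 'e']
'c': index 1 in ['b', 'c', 'd', 'e'] -> ['c', 'b', 'd', 'e']
'c': index 0 in ['c', 'b', 'd', 'e'] -> ['c', 'b', 'd', 'e']
'd': index 2 in ['c', 'b', 'd', 'e'] -> ['d', 'c', 'b', 'e']
'e': index 3 in ['d', 'c', 'b', 'e'] -> ['e', 'd', 'c', 'b']
'b': index 3 in ['e', 'd', 'c', 'b'] -> ['b', 'e', 'd', 'c']
'e': index 1 in ['b', 'e', 'd', 'c'] -> ['e', 'b', 'd', 'c']


Output: [0, 1, 0, 2, 3, 3, 1]


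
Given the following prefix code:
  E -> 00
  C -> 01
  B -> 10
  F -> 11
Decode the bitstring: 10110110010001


Decoding step by step:
Bits 10 -> B
Bits 11 -> F
Bits 01 -> C
Bits 10 -> B
Bits 01 -> C
Bits 00 -> E
Bits 01 -> C


Decoded message: BFCBCEC


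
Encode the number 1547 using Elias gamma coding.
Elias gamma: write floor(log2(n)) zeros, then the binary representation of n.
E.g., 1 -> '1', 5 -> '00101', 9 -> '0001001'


num_bits = floor(log2(1547)) + 1 = 11
leading_zeros = num_bits - 1 = 10
binary(1547) = 11000001011

Elias gamma(1547) = '0000000000' + '11000001011' = 000000000011000001011 (21 bits)


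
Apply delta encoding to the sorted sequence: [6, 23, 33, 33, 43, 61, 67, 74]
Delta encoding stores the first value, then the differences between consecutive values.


First value: 6
Deltas:
  23 - 6 = 17
  33 - 23 = 10
  33 - 33 = 0
  43 - 33 = 10
  61 - 43 = 18
  67 - 61 = 6
  74 - 67 = 7


Delta encoded: [6, 17, 10, 0, 10, 18, 6, 7]


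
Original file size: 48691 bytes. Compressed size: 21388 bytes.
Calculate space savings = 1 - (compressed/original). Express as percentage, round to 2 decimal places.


ratio = compressed/original = 21388/48691 = 0.43926
savings = 1 - ratio = 1 - 0.43926 = 0.56074
as a percentage: 0.56074 * 100 = 56.07%

Space savings = 1 - 21388/48691 = 56.07%


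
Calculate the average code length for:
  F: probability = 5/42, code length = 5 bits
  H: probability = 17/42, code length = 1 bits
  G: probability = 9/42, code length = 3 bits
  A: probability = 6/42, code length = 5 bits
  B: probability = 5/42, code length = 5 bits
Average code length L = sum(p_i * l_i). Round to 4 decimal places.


Weighted contributions p_i * l_i:
  F: (5/42) * 5 = 25/42
  H: (17/42) * 1 = 17/42
  G: (9/42) * 3 = 27/42
  A: (6/42) * 5 = 30/42
  B: (5/42) * 5 = 25/42
Sum = (25 + 17 + 27 + 30 + 25)/42 = 124/42

L = 124/42 = 2.9524 bits/symbol


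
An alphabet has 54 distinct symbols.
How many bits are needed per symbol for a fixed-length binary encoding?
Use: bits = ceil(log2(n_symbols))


log2(54) = 5.7549
Bracket: 2^5 = 32 < 54 <= 2^6 = 64
So ceil(log2(54)) = 6

bits = ceil(log2(54)) = ceil(5.7549) = 6 bits


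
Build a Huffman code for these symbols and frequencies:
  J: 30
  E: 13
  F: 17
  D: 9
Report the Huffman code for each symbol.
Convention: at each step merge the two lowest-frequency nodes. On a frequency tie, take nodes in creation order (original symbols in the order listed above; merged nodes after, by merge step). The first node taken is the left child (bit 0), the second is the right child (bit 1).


Huffman tree construction:
Step 1: Merge D(9) + E(13) = 22
Step 2: Merge F(17) + (D+E)(22) = 39
Step 3: Merge J(30) + (F+(D+E))(39) = 69
Read each symbol's code off the tree from the root (left child = 0, right child = 1).

Codes:
  J: 0 (length 1)
  E: 111 (length 3)
  F: 10 (length 2)
  D: 110 (length 3)
Average code length: 130/69 = 1.8841 bits/symbol


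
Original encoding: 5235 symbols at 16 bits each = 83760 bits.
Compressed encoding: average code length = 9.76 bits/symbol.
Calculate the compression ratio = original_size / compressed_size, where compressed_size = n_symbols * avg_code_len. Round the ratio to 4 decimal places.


original_size = n_symbols * orig_bits = 5235 * 16 = 83760 bits
compressed_size = n_symbols * avg_code_len = 5235 * 9.76 = 51093.6 bits
ratio = original_size / compressed_size = 83760 / 51093.6 = 1.6393

Compression ratio = 1.6393


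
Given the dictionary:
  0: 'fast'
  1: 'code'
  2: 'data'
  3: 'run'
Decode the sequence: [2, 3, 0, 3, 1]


Look up each index in the dictionary:
  2 -> 'data'
  3 -> 'run'
  0 -> 'fast'
  3 -> 'run'
  1 -> 'code'

Decoded: "data run fast run code"


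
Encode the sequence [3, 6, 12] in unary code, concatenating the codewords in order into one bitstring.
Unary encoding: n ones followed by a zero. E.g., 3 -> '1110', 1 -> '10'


Encode each number as n ones followed by a terminating 0:
  3 -> 1110 (4 bits)
  6 -> 1111110 (7 bits)
  12 -> 1111111111110 (13 bits)
Total length = 4 + 7 + 13 = 24 bits.

Unary([3, 6, 12]) = 111011111101111111111110 (24 bits)


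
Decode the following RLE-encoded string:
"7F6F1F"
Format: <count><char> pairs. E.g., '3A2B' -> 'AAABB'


Expanding each <count><char> pair:
  7F -> 'FFFFFFF'
  6F -> 'FFFFFF'
  1F -> 'F'

Decoded = FFFFFFFFFFFFFF


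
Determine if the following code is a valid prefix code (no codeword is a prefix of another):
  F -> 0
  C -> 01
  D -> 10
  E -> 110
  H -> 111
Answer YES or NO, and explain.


Checking each pair (does one codeword prefix another?):
  F='0' vs C='01': prefix -- VIOLATION

NO -- this is NOT a valid prefix code. F (0) is a prefix of C (01).


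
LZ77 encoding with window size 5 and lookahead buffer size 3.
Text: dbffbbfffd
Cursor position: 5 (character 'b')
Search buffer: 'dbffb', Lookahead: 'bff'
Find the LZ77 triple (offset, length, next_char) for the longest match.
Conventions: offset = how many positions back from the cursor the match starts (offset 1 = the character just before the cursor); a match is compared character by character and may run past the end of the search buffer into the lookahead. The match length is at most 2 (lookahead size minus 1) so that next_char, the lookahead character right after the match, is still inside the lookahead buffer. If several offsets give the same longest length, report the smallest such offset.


Try each offset into the search buffer:
  offset=1 (pos 4, char 'b'): match length 1
  offset=2 (pos 3, char 'f'): match length 0
  offset=3 (pos 2, char 'f'): match length 0
  offset=4 (pos 1, char 'b'): match length 2
  offset=5 (pos 0, char 'd'): match length 0
Longest match has length 2 at offset 4.
next_char = character at position 5 + 2 = 7 -> 'f'

Best match: offset=4, length=2 (matching 'bf' starting at position 1)
LZ77 triple: (4, 2, 'f')


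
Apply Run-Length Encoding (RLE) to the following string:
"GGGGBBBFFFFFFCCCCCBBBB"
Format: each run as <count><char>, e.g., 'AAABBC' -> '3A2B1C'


Scanning runs left to right:
  i=0: run of 'G' x 4 -> '4G'
  i=4: run of 'B' x 3 -> '3B'
  i=7: run of 'F' x 6 -> '6F'
  i=13: run of 'C' x 5 -> '5C'
  i=18: run of 'B' x 4 -> '4B'

RLE = 4G3B6F5C4B


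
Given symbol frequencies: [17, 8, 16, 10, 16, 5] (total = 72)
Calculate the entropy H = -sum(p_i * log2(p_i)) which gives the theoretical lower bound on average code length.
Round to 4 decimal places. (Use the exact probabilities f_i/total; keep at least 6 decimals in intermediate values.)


Per-symbol terms -p_i * log2(p_i) with p_i = f_i/72:
  p = 17/72 = 0.236111: log2(p) = -2.082462, -p*log2(p) = 0.491692
  p = 8/72 = 0.111111: log2(p) = -3.169925, -p*log2(p) = 0.352214
  p = 16/72 = 0.222222: log2(p) = -2.169925, -p*log2(p) = 0.482206
  p = 10/72 = 0.138889: log2(p) = -2.847997, -p*log2(p) = 0.395555
  p = 16/72 = 0.222222: log2(p) = -2.169925, -p*log2(p) = 0.482206
  p = 5/72 = 0.069444: log2(p) = -3.847997, -p*log2(p) = 0.267222
H = 0.491692 + 0.352214 + 0.482206 + 0.395555 + 0.482206 + 0.267222 = 2.471095

H = 2.4711 bits/symbol


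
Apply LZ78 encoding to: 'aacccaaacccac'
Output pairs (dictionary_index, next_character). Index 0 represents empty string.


LZ78 encoding steps:
Dictionary: {0: ''}
Step 1: w='' (idx 0), next='a' -> output (0, 'a'), add 'a' as idx 1
Step 2: w='a' (idx 1), next='c' -> output (1, 'c'), add 'ac' as idx 2
Step 3: w='' (idx 0), next='c' -> output (0, 'c'), add 'c' as idx 3
Step 4: w='c' (idx 3), next='a' -> output (3, 'a'), add 'ca' as idx 4
Step 5: w='a' (idx 1), next='a' -> output (1, 'a'), add 'aa' as idx 5
Step 6: w='c' (idx 3), next='c' -> output (3, 'c'), add 'cc' as idx 6
Step 7: w='ca' (idx 4), next='c' -> output (4, 'c'), add 'cac' as idx 7


Encoded: [(0, 'a'), (1, 'c'), (0, 'c'), (3, 'a'), (1, 'a'), (3, 'c'), (4, 'c')]


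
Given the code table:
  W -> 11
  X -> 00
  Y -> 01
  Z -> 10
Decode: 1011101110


Decoding:
10 -> Z
11 -> W
10 -> Z
11 -> W
10 -> Z


Result: ZWZWZ


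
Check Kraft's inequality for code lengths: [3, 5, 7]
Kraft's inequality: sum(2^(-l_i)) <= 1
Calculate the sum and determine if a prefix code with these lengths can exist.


Sum = 2^(-3) + 2^(-5) + 2^(-7)
    = 0.125 + 0.03125 + 0.0078125
    = 21/128 = 0.1640625
Since 0.1640625 <= 1, Kraft's inequality IS satisfied.
A prefix code with these lengths CAN exist.

Kraft sum = 0.1640625. Satisfied.


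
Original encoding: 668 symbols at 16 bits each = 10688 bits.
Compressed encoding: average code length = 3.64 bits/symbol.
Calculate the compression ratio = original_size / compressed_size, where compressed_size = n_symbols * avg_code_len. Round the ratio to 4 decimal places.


original_size = n_symbols * orig_bits = 668 * 16 = 10688 bits
compressed_size = n_symbols * avg_code_len = 668 * 3.64 = 2431.52 bits
ratio = original_size / compressed_size = 10688 / 2431.52 = 4.3956

Compression ratio = 4.3956


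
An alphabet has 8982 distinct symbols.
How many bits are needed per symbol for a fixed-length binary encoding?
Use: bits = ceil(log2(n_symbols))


log2(8982) = 13.1328
Bracket: 2^13 = 8192 < 8982 <= 2^14 = 16384
So ceil(log2(8982)) = 14

bits = ceil(log2(8982)) = ceil(13.1328) = 14 bits


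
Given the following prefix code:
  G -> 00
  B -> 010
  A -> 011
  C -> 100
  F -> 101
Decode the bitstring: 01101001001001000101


Decoding step by step:
Bits 011 -> A
Bits 010 -> B
Bits 010 -> B
Bits 010 -> B
Bits 010 -> B
Bits 00 -> G
Bits 101 -> F


Decoded message: ABBBBGF


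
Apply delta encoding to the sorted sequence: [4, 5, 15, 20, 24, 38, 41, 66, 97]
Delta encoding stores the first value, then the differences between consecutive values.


First value: 4
Deltas:
  5 - 4 = 1
  15 - 5 = 10
  20 - 15 = 5
  24 - 20 = 4
  38 - 24 = 14
  41 - 38 = 3
  66 - 41 = 25
  97 - 66 = 31


Delta encoded: [4, 1, 10, 5, 4, 14, 3, 25, 31]


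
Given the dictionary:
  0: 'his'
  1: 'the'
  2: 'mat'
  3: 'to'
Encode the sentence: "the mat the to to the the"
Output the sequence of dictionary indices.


Look up each word in the dictionary:
  'the' -> 1
  'mat' -> 2
  'the' -> 1
  'to' -> 3
  'to' -> 3
  'the' -> 1
  'the' -> 1

Encoded: [1, 2, 1, 3, 3, 1, 1]


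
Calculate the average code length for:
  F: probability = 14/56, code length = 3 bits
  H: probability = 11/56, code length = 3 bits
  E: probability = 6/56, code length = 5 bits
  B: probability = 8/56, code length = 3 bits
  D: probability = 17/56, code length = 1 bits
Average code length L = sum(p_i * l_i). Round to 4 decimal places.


Weighted contributions p_i * l_i:
  F: (14/56) * 3 = 42/56
  H: (11/56) * 3 = 33/56
  E: (6/56) * 5 = 30/56
  B: (8/56) * 3 = 24/56
  D: (17/56) * 1 = 17/56
Sum = (42 + 33 + 30 + 24 + 17)/56 = 146/56

L = 146/56 = 2.6071 bits/symbol


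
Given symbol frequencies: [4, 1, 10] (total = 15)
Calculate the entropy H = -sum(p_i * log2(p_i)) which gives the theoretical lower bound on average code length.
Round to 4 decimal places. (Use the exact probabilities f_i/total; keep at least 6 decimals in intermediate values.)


Per-symbol terms -p_i * log2(p_i) with p_i = f_i/15:
  p = 4/15 = 0.266667: log2(p) = -1.906891, -p*log2(p) = 0.508504
  p = 1/15 = 0.066667: log2(p) = -3.906891, -p*log2(p) = 0.260459
  p = 10/15 = 0.666667: log2(p) = -0.584963, -p*log2(p) = 0.389975
H = 0.508504 + 0.260459 + 0.389975 = 1.158938

H = 1.1589 bits/symbol


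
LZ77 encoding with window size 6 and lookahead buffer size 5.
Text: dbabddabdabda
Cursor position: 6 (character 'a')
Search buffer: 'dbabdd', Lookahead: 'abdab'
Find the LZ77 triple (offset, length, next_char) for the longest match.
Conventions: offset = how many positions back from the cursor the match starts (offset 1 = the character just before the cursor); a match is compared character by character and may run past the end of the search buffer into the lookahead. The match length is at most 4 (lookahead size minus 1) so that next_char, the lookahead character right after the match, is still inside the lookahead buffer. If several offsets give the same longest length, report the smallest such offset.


Try each offset into the search buffer:
  offset=1 (pos 5, char 'd'): match length 0
  offset=2 (pos 4, char 'd'): match length 0
  offset=3 (pos 3, char 'b'): match length 0
  offset=4 (pos 2, char 'a'): match length 3
  offset=5 (pos 1, char 'b'): match length 0
  offset=6 (pos 0, char 'd'): match length 0
Longest match has length 3 at offset 4.
next_char = character at position 6 + 3 = 9 -> 'a'

Best match: offset=4, length=3 (matching 'abd' starting at position 2)
LZ77 triple: (4, 3, 'a')


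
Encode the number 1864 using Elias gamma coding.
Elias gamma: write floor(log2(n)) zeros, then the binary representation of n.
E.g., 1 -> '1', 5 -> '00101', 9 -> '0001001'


num_bits = floor(log2(1864)) + 1 = 11
leading_zeros = num_bits - 1 = 10
binary(1864) = 11101001000

Elias gamma(1864) = '0000000000' + '11101001000' = 000000000011101001000 (21 bits)


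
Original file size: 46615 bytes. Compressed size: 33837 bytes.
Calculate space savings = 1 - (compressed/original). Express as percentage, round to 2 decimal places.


ratio = compressed/original = 33837/46615 = 0.725882
savings = 1 - ratio = 1 - 0.725882 = 0.274118
as a percentage: 0.274118 * 100 = 27.41%

Space savings = 1 - 33837/46615 = 27.41%


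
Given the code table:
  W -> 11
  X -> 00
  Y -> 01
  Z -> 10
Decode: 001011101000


Decoding:
00 -> X
10 -> Z
11 -> W
10 -> Z
10 -> Z
00 -> X


Result: XZWZZX


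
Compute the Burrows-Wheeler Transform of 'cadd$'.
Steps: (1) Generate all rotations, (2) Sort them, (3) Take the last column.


Rotations (sorted):
  0: $cadd -> last char: d
  1: add$c -> last char: c
  2: cadd$ -> last char: $
  3: d$cad -> last char: d
  4: dd$ca -> last char: a


BWT = dc$da


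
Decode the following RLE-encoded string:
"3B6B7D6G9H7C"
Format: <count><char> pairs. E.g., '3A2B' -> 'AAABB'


Expanding each <count><char> pair:
  3B -> 'BBB'
  6B -> 'BBBBBB'
  7D -> 'DDDDDDD'
  6G -> 'GGGGGG'
  9H -> 'HHHHHHHHH'
  7C -> 'CCCCCCC'

Decoded = BBBBBBBBBDDDDDDDGGGGGGHHHHHHHHHCCCCCCC


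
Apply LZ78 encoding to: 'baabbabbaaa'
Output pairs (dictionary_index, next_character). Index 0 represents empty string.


LZ78 encoding steps:
Dictionary: {0: ''}
Step 1: w='' (idx 0), next='b' -> output (0, 'b'), add 'b' as idx 1
Step 2: w='' (idx 0), next='a' -> output (0, 'a'), add 'a' as idx 2
Step 3: w='a' (idx 2), next='b' -> output (2, 'b'), add 'ab' as idx 3
Step 4: w='b' (idx 1), next='a' -> output (1, 'a'), add 'ba' as idx 4
Step 5: w='b' (idx 1), next='b' -> output (1, 'b'), add 'bb' as idx 5
Step 6: w='a' (idx 2), next='a' -> output (2, 'a'), add 'aa' as idx 6
Step 7: w='a' (idx 2), end of input -> output (2, '')


Encoded: [(0, 'b'), (0, 'a'), (2, 'b'), (1, 'a'), (1, 'b'), (2, 'a'), (2, '')]


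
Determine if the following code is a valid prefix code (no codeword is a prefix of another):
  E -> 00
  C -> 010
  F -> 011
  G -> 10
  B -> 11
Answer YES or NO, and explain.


Checking each pair (does one codeword prefix another?):
  E='00' vs C='010': no prefix
  E='00' vs F='011': no prefix
  E='00' vs G='10': no prefix
  E='00' vs B='11': no prefix
  C='010' vs E='00': no prefix
  C='010' vs F='011': no prefix
  C='010' vs G='10': no prefix
  C='010' vs B='11': no prefix
  F='011' vs E='00': no prefix
  F='011' vs C='010': no prefix
  F='011' vs G='10': no prefix
  F='011' vs B='11': no prefix
  G='10' vs E='00': no prefix
  G='10' vs C='010': no prefix
  G='10' vs F='011': no prefix
  G='10' vs B='11': no prefix
  B='11' vs E='00': no prefix
  B='11' vs C='010': no prefix
  B='11' vs F='011': no prefix
  B='11' vs G='10': no prefix
No violation found over all pairs.

YES -- this is a valid prefix code. No codeword is a prefix of any other codeword.


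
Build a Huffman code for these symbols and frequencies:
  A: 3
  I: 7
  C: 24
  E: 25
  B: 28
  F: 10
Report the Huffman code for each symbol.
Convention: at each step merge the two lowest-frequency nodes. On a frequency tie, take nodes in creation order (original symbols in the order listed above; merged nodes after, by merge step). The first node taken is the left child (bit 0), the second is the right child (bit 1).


Huffman tree construction:
Step 1: Merge A(3) + I(7) = 10
Step 2: Merge F(10) + (A+I)(10) = 20
Step 3: Merge (F+(A+I))(20) + C(24) = 44
Step 4: Merge E(25) + B(28) = 53
Step 5: Merge ((F+(A+I))+C)(44) + (E+B)(53) = 97
Read each symbol's code off the tree from the root (left child = 0, right child = 1).

Codes:
  A: 0010 (length 4)
  I: 0011 (length 4)
  C: 01 (length 2)
  E: 10 (length 2)
  B: 11 (length 2)
  F: 000 (length 3)
Average code length: 224/97 = 2.3093 bits/symbol


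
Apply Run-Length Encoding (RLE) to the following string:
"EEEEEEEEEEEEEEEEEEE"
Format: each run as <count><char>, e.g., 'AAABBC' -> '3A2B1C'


Scanning runs left to right:
  i=0: run of 'E' x 19 -> '19E'

RLE = 19E


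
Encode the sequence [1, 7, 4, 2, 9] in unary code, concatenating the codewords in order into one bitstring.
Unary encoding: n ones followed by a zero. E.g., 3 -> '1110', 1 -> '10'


Encode each number as n ones followed by a terminating 0:
  1 -> 10 (2 bits)
  7 -> 11111110 (8 bits)
  4 -> 11110 (5 bits)
  2 -> 110 (3 bits)
  9 -> 1111111110 (10 bits)
Total length = 2 + 8 + 5 + 3 + 10 = 28 bits.

Unary([1, 7, 4, 2, 9]) = 1011111110111101101111111110 (28 bits)


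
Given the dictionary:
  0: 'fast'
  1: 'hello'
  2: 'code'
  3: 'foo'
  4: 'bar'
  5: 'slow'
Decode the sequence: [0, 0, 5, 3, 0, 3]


Look up each index in the dictionary:
  0 -> 'fast'
  0 -> 'fast'
  5 -> 'slow'
  3 -> 'foo'
  0 -> 'fast'
  3 -> 'foo'

Decoded: "fast fast slow foo fast foo"


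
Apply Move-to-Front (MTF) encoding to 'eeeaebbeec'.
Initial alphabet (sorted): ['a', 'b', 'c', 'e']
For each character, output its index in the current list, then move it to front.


MTF encoding:
'e': index 3 in ['a', 'b', 'c', 'e'] -> ['e', 'a', 'b', 'c']
'e': index 0 in ['e', 'a', 'b', 'c'] -> ['e', 'a', 'b', 'c']
'e': index 0 in ['e', 'a', 'b', 'c'] -> ['e', 'a', 'b', 'c']
'a': index 1 in ['e', 'a', 'b', 'c'] -> ['a', 'e', 'b', 'c']
'e': index 1 in ['a', 'e', 'b', 'c'] -> ['e', 'a', 'b', 'c']
'b': index 2 in ['e', 'a', 'b', 'c'] -> ['b', 'e', 'a', 'c']
'b': index 0 in ['b', 'e', 'a', 'c'] -> ['b', 'e', 'a', 'c']
'e': index 1 in ['b', 'e', 'a', 'c'] -> ['e', 'b', 'a', 'c']
'e': index 0 in ['e', 'b', 'a', 'c'] -> ['e', 'b', 'a', 'c']
'c': index 3 in ['e', 'b', 'a', 'c'] -> ['c', 'e', 'b', 'a']


Output: [3, 0, 0, 1, 1, 2, 0, 1, 0, 3]


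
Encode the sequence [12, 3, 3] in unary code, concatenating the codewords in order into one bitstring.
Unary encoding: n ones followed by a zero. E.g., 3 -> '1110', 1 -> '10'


Encode each number as n ones followed by a terminating 0:
  12 -> 1111111111110 (13 bits)
  3 -> 1110 (4 bits)
  3 -> 1110 (4 bits)
Total length = 13 + 4 + 4 = 21 bits.

Unary([12, 3, 3]) = 111111111111011101110 (21 bits)


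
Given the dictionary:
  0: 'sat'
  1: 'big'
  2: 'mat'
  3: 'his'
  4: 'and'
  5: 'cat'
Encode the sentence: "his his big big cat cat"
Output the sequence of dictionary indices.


Look up each word in the dictionary:
  'his' -> 3
  'his' -> 3
  'big' -> 1
  'big' -> 1
  'cat' -> 5
  'cat' -> 5

Encoded: [3, 3, 1, 1, 5, 5]


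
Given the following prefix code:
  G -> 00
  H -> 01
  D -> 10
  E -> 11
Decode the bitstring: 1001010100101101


Decoding step by step:
Bits 10 -> D
Bits 01 -> H
Bits 01 -> H
Bits 01 -> H
Bits 00 -> G
Bits 10 -> D
Bits 11 -> E
Bits 01 -> H


Decoded message: DHHHGDEH


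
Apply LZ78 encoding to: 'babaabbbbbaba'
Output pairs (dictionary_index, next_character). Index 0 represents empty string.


LZ78 encoding steps:
Dictionary: {0: ''}
Step 1: w='' (idx 0), next='b' -> output (0, 'b'), add 'b' as idx 1
Step 2: w='' (idx 0), next='a' -> output (0, 'a'), add 'a' as idx 2
Step 3: w='b' (idx 1), next='a' -> output (1, 'a'), add 'ba' as idx 3
Step 4: w='a' (idx 2), next='b' -> output (2, 'b'), add 'ab' as idx 4
Step 5: w='b' (idx 1), next='b' -> output (1, 'b'), add 'bb' as idx 5
Step 6: w='bb' (idx 5), next='a' -> output (5, 'a'), add 'bba' as idx 6
Step 7: w='ba' (idx 3), end of input -> output (3, '')


Encoded: [(0, 'b'), (0, 'a'), (1, 'a'), (2, 'b'), (1, 'b'), (5, 'a'), (3, '')]


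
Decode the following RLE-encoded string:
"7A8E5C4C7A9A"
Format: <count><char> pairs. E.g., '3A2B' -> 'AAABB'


Expanding each <count><char> pair:
  7A -> 'AAAAAAA'
  8E -> 'EEEEEEEE'
  5C -> 'CCCCC'
  4C -> 'CCCC'
  7A -> 'AAAAAAA'
  9A -> 'AAAAAAAAA'

Decoded = AAAAAAAEEEEEEEECCCCCCCCCAAAAAAAAAAAAAAAA


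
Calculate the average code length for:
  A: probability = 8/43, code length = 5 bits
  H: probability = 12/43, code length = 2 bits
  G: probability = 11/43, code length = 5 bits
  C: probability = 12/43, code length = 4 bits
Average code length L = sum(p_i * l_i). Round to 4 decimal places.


Weighted contributions p_i * l_i:
  A: (8/43) * 5 = 40/43
  H: (12/43) * 2 = 24/43
  G: (11/43) * 5 = 55/43
  C: (12/43) * 4 = 48/43
Sum = (40 + 24 + 55 + 48)/43 = 167/43

L = 167/43 = 3.8837 bits/symbol


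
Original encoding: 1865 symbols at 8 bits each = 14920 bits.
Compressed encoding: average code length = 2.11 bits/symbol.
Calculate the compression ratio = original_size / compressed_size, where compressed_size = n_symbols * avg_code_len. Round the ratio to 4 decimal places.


original_size = n_symbols * orig_bits = 1865 * 8 = 14920 bits
compressed_size = n_symbols * avg_code_len = 1865 * 2.11 = 3935.15 bits
ratio = original_size / compressed_size = 14920 / 3935.15 = 3.7915

Compression ratio = 3.7915


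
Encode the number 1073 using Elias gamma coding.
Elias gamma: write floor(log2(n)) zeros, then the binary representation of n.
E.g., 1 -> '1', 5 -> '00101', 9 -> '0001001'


num_bits = floor(log2(1073)) + 1 = 11
leading_zeros = num_bits - 1 = 10
binary(1073) = 10000110001

Elias gamma(1073) = '0000000000' + '10000110001' = 000000000010000110001 (21 bits)


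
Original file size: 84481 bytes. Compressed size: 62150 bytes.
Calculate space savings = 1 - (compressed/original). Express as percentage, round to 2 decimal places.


ratio = compressed/original = 62150/84481 = 0.735668
savings = 1 - ratio = 1 - 0.735668 = 0.264332
as a percentage: 0.264332 * 100 = 26.43%

Space savings = 1 - 62150/84481 = 26.43%


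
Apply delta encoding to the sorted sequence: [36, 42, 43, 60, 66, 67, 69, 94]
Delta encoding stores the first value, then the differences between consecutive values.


First value: 36
Deltas:
  42 - 36 = 6
  43 - 42 = 1
  60 - 43 = 17
  66 - 60 = 6
  67 - 66 = 1
  69 - 67 = 2
  94 - 69 = 25


Delta encoded: [36, 6, 1, 17, 6, 1, 2, 25]


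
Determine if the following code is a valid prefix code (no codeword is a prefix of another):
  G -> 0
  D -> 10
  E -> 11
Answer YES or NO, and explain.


Checking each pair (does one codeword prefix another?):
  G='0' vs D='10': no prefix
  G='0' vs E='11': no prefix
  D='10' vs G='0': no prefix
  D='10' vs E='11': no prefix
  E='11' vs G='0': no prefix
  E='11' vs D='10': no prefix
No violation found over all pairs.

YES -- this is a valid prefix code. No codeword is a prefix of any other codeword.


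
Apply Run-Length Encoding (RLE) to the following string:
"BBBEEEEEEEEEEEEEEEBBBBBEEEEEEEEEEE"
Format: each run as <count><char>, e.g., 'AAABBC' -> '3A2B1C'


Scanning runs left to right:
  i=0: run of 'B' x 3 -> '3B'
  i=3: run of 'E' x 15 -> '15E'
  i=18: run of 'B' x 5 -> '5B'
  i=23: run of 'E' x 11 -> '11E'

RLE = 3B15E5B11E


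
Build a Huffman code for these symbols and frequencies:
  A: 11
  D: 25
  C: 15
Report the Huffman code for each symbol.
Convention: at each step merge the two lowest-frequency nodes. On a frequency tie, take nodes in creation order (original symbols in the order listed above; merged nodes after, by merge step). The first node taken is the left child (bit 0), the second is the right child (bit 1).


Huffman tree construction:
Step 1: Merge A(11) + C(15) = 26
Step 2: Merge D(25) + (A+C)(26) = 51
Read each symbol's code off the tree from the root (left child = 0, right child = 1).

Codes:
  A: 10 (length 2)
  D: 0 (length 1)
  C: 11 (length 2)
Average code length: 77/51 = 1.5098 bits/symbol


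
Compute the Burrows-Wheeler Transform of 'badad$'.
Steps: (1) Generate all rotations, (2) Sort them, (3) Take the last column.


Rotations (sorted):
  0: $badad -> last char: d
  1: ad$bad -> last char: d
  2: adad$b -> last char: b
  3: badad$ -> last char: $
  4: d$bada -> last char: a
  5: dad$ba -> last char: a


BWT = ddb$aa


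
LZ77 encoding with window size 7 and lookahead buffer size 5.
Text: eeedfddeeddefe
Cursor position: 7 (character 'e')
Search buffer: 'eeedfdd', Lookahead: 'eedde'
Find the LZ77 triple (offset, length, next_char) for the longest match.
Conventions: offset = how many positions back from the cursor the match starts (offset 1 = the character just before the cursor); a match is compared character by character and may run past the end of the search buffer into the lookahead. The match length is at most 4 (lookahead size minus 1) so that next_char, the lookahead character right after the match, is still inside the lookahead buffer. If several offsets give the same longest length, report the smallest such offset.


Try each offset into the search buffer:
  offset=1 (pos 6, char 'd'): match length 0
  offset=2 (pos 5, char 'd'): match length 0
  offset=3 (pos 4, char 'f'): match length 0
  offset=4 (pos 3, char 'd'): match length 0
  offset=5 (pos 2, char 'e'): match length 1
  offset=6 (pos 1, char 'e'): match length 3
  offset=7 (pos 0, char 'e'): match length 2
Longest match has length 3 at offset 6.
next_char = character at position 7 + 3 = 10 -> 'd'

Best match: offset=6, length=3 (matching 'eed' starting at position 1)
LZ77 triple: (6, 3, 'd')


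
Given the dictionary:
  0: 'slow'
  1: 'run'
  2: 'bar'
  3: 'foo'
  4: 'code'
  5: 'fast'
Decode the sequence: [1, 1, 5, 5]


Look up each index in the dictionary:
  1 -> 'run'
  1 -> 'run'
  5 -> 'fast'
  5 -> 'fast'

Decoded: "run run fast fast"


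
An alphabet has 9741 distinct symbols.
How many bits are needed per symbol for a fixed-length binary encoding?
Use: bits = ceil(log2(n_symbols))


log2(9741) = 13.2499
Bracket: 2^13 = 8192 < 9741 <= 2^14 = 16384
So ceil(log2(9741)) = 14

bits = ceil(log2(9741)) = ceil(13.2499) = 14 bits


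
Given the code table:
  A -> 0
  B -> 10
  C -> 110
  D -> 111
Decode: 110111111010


Decoding:
110 -> C
111 -> D
111 -> D
0 -> A
10 -> B


Result: CDDAB


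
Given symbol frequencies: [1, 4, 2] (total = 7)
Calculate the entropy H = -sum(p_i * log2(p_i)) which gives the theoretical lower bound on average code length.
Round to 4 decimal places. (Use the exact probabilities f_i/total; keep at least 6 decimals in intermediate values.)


Per-symbol terms -p_i * log2(p_i) with p_i = f_i/7:
  p = 1/7 = 0.142857: log2(p) = -2.807355, -p*log2(p) = 0.401051
  p = 4/7 = 0.571429: log2(p) = -0.807355, -p*log2(p) = 0.461346
  p = 2/7 = 0.285714: log2(p) = -1.807355, -p*log2(p) = 0.516387
H = 0.401051 + 0.461346 + 0.516387 = 1.378784

H = 1.3788 bits/symbol


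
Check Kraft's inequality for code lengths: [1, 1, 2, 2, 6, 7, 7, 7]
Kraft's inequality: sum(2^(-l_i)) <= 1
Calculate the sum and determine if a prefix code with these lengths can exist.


Sum = 2^(-1) + 2^(-1) + 2^(-2) + 2^(-2) + 2^(-6) + 2^(-7) + 2^(-7) + 2^(-7)
    = 0.5 + 0.5 + 0.25 + 0.25 + 0.015625 + 0.0078125 + 0.0078125 + 0.0078125
    = 197/128 = 1.5390625
Since 1.5390625 > 1, Kraft's inequality is NOT satisfied.
A prefix code with these lengths CANNOT exist.

Kraft sum = 1.5390625. Not satisfied.


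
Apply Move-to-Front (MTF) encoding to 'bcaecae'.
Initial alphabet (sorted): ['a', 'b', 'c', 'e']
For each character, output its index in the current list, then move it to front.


MTF encoding:
'b': index 1 in ['a', 'b', 'c', 'e'] -> ['b', 'a', 'c', 'e']
'c': index 2 in ['b', 'a', 'c', 'e'] -> ['c', 'b', 'a', 'e']
'a': index 2 in ['c', 'b', 'a', 'e'] -> ['a', 'c', 'b', 'e']
'e': index 3 in ['a', 'c', 'b', 'e'] -> ['e', 'a', 'c', 'b']
'c': index 2 in ['e', 'a', 'c', 'b'] -> ['c', 'e', 'a', 'b']
'a': index 2 in ['c', 'e', 'a', 'b'] -> ['a', 'c', 'e', 'b']
'e': index 2 in ['a', 'c', 'e', 'b'] -> ['e', 'a', 'c', 'b']


Output: [1, 2, 2, 3, 2, 2, 2]


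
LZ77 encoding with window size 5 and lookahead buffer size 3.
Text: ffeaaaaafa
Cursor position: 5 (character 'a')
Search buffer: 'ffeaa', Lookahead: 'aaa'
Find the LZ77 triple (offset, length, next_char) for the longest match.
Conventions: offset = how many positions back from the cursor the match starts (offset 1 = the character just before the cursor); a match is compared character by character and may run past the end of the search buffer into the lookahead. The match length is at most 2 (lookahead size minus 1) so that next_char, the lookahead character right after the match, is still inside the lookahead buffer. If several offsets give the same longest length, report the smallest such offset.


Try each offset into the search buffer:
  offset=1 (pos 4, char 'a'): match length 2
  offset=2 (pos 3, char 'a'): match length 2
  offset=3 (pos 2, char 'e'): match length 0
  offset=4 (pos 1, char 'f'): match length 0
  offset=5 (pos 0, char 'f'): match length 0
Longest match has length 2, found at offsets 1, 2; take the smallest, offset 1.
next_char = character at position 5 + 2 = 7 -> 'a'

Best match: offset=1, length=2 (matching 'aa' starting at position 4)
LZ77 triple: (1, 2, 'a')


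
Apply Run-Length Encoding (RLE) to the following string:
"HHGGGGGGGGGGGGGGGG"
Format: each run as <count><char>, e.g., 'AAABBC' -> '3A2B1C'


Scanning runs left to right:
  i=0: run of 'H' x 2 -> '2H'
  i=2: run of 'G' x 16 -> '16G'

RLE = 2H16G


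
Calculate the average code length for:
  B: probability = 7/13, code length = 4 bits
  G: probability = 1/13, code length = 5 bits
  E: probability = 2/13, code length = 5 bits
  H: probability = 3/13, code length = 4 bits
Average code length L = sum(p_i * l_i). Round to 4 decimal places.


Weighted contributions p_i * l_i:
  B: (7/13) * 4 = 28/13
  G: (1/13) * 5 = 5/13
  E: (2/13) * 5 = 10/13
  H: (3/13) * 4 = 12/13
Sum = (28 + 5 + 10 + 12)/13 = 55/13

L = 55/13 = 4.2308 bits/symbol


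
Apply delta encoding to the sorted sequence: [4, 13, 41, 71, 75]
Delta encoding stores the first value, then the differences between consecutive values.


First value: 4
Deltas:
  13 - 4 = 9
  41 - 13 = 28
  71 - 41 = 30
  75 - 71 = 4


Delta encoded: [4, 9, 28, 30, 4]
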